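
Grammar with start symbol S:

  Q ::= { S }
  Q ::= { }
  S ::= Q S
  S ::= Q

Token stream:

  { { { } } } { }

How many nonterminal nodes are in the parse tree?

8

[S [Q { [S [Q { [S [Q { }]] }]] }] [S [Q { }]]]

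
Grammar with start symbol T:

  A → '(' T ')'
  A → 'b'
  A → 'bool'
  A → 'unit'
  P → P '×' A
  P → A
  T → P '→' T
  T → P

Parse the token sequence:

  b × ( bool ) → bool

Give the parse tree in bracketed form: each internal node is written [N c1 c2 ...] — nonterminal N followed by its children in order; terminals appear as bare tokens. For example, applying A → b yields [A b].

T
P → T
P × A → T
A × A → T
b × A → T
b × ( T ) → T
b × ( P ) → T
b × ( A ) → T
b × ( bool ) → T
b × ( bool ) → P
b × ( bool ) → A
b × ( bool ) → bool

[T [P [P [A b]] × [A ( [T [P [A bool]]] )]] → [T [P [A bool]]]]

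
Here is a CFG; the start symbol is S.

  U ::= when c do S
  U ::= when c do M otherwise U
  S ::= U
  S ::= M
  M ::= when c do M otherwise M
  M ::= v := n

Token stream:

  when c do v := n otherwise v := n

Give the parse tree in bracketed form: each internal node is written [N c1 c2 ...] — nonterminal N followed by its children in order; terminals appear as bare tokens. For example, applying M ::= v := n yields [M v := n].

[S [M when c do [M v := n] otherwise [M v := n]]]

S
M
when c do M otherwise M
when c do v := n otherwise M
when c do v := n otherwise v := n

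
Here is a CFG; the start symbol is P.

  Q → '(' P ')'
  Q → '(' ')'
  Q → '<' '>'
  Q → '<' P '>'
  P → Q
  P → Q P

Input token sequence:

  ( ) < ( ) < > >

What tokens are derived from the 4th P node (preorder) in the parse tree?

[P [Q ( )] [P [Q < [P [Q ( )] [P [Q < >]]] >]]]

< >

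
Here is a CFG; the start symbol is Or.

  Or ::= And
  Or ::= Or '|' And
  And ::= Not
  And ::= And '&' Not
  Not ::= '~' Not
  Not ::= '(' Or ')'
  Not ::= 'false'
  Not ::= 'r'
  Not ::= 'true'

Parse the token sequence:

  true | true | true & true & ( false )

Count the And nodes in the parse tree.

[Or [Or [Or [And [Not true]]] | [And [Not true]]] | [And [And [And [Not true]] & [Not true]] & [Not ( [Or [And [Not false]]] )]]]

6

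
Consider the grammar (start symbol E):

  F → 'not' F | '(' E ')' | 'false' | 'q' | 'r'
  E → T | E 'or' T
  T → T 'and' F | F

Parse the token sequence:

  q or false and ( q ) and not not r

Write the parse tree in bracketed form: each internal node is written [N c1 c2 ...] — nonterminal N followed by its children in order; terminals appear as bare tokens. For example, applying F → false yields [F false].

E
E or T
T or T
F or T
q or T
q or T and F
q or T and F and F
q or F and F and F
q or false and F and F
q or false and ( E ) and F
q or false and ( T ) and F
q or false and ( F ) and F
q or false and ( q ) and F
q or false and ( q ) and not F
q or false and ( q ) and not not F
q or false and ( q ) and not not r

[E [E [T [F q]]] or [T [T [T [F false]] and [F ( [E [T [F q]]] )]] and [F not [F not [F r]]]]]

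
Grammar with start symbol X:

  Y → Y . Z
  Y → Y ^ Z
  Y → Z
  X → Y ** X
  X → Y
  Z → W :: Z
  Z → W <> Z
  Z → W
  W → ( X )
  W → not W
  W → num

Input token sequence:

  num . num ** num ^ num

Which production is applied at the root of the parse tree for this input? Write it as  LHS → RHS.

X → Y ** X

[X [Y [Y [Z [W num]]] . [Z [W num]]] ** [X [Y [Y [Z [W num]]] ^ [Z [W num]]]]]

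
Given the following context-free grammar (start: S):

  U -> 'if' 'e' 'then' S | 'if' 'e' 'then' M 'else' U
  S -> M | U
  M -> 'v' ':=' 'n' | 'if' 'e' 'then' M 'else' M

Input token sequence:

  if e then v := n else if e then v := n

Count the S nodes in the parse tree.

[S [U if e then [M v := n] else [U if e then [S [M v := n]]]]]

2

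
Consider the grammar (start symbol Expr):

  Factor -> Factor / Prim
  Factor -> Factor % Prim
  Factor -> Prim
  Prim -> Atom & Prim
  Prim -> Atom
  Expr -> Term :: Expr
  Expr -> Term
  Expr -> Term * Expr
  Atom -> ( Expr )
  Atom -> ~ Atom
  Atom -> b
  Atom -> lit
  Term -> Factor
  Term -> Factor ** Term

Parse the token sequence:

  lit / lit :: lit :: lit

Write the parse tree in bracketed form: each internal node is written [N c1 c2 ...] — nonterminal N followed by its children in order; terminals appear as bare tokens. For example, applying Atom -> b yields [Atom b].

[Expr [Term [Factor [Factor [Prim [Atom lit]]] / [Prim [Atom lit]]]] :: [Expr [Term [Factor [Prim [Atom lit]]]] :: [Expr [Term [Factor [Prim [Atom lit]]]]]]]

Expr
Term :: Expr
Factor :: Expr
Factor / Prim :: Expr
Prim / Prim :: Expr
Atom / Prim :: Expr
lit / Prim :: Expr
lit / Atom :: Expr
lit / lit :: Expr
lit / lit :: Term :: Expr
lit / lit :: Factor :: Expr
lit / lit :: Prim :: Expr
lit / lit :: Atom :: Expr
lit / lit :: lit :: Expr
lit / lit :: lit :: Term
lit / lit :: lit :: Factor
lit / lit :: lit :: Prim
lit / lit :: lit :: Atom
lit / lit :: lit :: lit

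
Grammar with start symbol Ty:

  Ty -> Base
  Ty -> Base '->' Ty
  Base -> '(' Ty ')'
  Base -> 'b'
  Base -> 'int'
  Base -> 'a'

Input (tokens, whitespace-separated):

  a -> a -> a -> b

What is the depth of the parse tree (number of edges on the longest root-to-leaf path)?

5

[Ty [Base a] -> [Ty [Base a] -> [Ty [Base a] -> [Ty [Base b]]]]]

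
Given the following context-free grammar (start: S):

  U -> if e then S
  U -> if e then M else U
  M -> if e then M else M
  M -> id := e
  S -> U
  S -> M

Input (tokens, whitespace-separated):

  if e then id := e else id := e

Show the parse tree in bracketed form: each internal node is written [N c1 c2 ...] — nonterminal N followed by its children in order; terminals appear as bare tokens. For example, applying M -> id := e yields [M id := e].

[S [M if e then [M id := e] else [M id := e]]]

S
M
if e then M else M
if e then id := e else M
if e then id := e else id := e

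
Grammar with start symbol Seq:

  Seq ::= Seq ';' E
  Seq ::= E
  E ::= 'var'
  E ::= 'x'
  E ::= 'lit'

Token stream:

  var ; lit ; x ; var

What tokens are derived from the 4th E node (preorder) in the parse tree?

[Seq [Seq [Seq [Seq [E var]] ; [E lit]] ; [E x]] ; [E var]]

var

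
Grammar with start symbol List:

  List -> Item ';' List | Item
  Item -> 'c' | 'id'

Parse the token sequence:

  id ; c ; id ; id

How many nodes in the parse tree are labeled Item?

4

[List [Item id] ; [List [Item c] ; [List [Item id] ; [List [Item id]]]]]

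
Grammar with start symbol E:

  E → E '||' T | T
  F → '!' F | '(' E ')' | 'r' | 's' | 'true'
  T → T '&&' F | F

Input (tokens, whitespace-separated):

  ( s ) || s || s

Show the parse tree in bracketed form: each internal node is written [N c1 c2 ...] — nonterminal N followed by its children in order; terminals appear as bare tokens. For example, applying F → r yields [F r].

[E [E [E [T [F ( [E [T [F s]]] )]]] || [T [F s]]] || [T [F s]]]

E
E || T
E || T || T
T || T || T
F || T || T
( E ) || T || T
( T ) || T || T
( F ) || T || T
( s ) || T || T
( s ) || F || T
( s ) || s || T
( s ) || s || F
( s ) || s || s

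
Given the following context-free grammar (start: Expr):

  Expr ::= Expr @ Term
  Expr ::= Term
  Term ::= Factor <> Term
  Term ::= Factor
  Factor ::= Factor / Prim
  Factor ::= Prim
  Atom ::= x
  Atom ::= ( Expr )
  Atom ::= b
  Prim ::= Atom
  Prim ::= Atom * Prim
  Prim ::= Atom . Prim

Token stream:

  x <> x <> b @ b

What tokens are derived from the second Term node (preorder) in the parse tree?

[Expr [Expr [Term [Factor [Prim [Atom x]]] <> [Term [Factor [Prim [Atom x]]] <> [Term [Factor [Prim [Atom b]]]]]]] @ [Term [Factor [Prim [Atom b]]]]]

x <> b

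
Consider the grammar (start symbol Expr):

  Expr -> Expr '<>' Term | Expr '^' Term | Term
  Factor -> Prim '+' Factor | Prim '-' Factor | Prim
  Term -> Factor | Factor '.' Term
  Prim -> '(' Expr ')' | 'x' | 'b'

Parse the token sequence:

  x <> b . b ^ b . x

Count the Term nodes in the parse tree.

5

[Expr [Expr [Expr [Term [Factor [Prim x]]]] <> [Term [Factor [Prim b]] . [Term [Factor [Prim b]]]]] ^ [Term [Factor [Prim b]] . [Term [Factor [Prim x]]]]]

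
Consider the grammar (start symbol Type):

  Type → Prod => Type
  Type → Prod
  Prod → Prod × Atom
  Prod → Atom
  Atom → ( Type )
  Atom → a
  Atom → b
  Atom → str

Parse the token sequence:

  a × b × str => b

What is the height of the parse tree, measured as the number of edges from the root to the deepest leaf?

5

[Type [Prod [Prod [Prod [Atom a]] × [Atom b]] × [Atom str]] => [Type [Prod [Atom b]]]]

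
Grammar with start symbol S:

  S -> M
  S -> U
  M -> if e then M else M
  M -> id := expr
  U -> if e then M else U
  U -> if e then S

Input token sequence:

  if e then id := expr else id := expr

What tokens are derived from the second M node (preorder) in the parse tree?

[S [M if e then [M id := expr] else [M id := expr]]]

id := expr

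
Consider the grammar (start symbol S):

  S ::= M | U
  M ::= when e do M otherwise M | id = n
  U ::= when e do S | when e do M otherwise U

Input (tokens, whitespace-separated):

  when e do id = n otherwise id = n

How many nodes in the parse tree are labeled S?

1

[S [M when e do [M id = n] otherwise [M id = n]]]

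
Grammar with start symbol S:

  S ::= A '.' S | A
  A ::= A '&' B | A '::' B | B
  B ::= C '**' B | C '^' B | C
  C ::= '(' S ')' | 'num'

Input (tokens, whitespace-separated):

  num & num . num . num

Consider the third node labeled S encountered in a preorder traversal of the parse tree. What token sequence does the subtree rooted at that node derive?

num

[S [A [A [B [C num]]] & [B [C num]]] . [S [A [B [C num]]] . [S [A [B [C num]]]]]]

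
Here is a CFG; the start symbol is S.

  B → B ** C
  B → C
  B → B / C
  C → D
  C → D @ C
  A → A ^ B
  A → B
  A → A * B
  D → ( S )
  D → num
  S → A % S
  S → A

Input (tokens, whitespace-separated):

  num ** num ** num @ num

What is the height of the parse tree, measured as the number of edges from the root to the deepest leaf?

7

[S [A [B [B [B [C [D num]]] ** [C [D num]]] ** [C [D num] @ [C [D num]]]]]]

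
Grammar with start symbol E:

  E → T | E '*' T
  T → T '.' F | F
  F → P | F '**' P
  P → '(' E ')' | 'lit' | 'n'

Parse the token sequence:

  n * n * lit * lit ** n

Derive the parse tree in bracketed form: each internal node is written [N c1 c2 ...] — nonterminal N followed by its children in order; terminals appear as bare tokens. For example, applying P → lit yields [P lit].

[E [E [E [E [T [F [P n]]]] * [T [F [P n]]]] * [T [F [P lit]]]] * [T [F [F [P lit]] ** [P n]]]]

E
E * T
E * T * T
E * T * T * T
T * T * T * T
F * T * T * T
P * T * T * T
n * T * T * T
n * F * T * T
n * P * T * T
n * n * T * T
n * n * F * T
n * n * P * T
n * n * lit * T
n * n * lit * F
n * n * lit * F ** P
n * n * lit * P ** P
n * n * lit * lit ** P
n * n * lit * lit ** n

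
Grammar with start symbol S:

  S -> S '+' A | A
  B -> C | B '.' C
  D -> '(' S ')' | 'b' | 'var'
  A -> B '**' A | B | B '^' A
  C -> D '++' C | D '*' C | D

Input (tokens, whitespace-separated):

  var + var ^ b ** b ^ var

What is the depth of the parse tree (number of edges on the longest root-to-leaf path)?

[S [S [A [B [C [D var]]]]] + [A [B [C [D var]]] ^ [A [B [C [D b]]] ** [A [B [C [D b]]] ^ [A [B [C [D var]]]]]]]]

8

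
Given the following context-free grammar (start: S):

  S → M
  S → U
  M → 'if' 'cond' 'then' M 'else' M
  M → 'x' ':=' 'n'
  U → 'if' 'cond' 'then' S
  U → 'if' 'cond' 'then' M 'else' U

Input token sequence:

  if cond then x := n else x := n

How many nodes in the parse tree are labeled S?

[S [M if cond then [M x := n] else [M x := n]]]

1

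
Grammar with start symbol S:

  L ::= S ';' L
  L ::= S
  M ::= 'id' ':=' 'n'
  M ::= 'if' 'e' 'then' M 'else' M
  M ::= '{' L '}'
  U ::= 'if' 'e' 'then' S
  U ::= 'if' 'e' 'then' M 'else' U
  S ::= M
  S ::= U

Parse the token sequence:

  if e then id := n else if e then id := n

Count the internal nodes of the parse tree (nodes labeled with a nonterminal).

6

[S [U if e then [M id := n] else [U if e then [S [M id := n]]]]]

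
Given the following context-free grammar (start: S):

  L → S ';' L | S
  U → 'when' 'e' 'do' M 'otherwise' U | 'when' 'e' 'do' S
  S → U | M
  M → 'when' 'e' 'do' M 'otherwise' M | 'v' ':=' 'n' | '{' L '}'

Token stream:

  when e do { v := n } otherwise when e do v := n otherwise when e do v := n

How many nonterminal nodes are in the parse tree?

11

[S [U when e do [M { [L [S [M v := n]]] }] otherwise [U when e do [M v := n] otherwise [U when e do [S [M v := n]]]]]]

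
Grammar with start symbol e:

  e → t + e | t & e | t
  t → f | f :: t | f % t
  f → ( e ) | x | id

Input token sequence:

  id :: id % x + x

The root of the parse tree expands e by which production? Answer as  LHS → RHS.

[e [t [f id] :: [t [f id] % [t [f x]]]] + [e [t [f x]]]]

e → t + e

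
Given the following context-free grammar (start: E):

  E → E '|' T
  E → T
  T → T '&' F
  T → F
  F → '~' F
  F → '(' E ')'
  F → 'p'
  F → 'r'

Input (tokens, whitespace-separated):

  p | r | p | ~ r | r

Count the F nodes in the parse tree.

[E [E [E [E [E [T [F p]]] | [T [F r]]] | [T [F p]]] | [T [F ~ [F r]]]] | [T [F r]]]

6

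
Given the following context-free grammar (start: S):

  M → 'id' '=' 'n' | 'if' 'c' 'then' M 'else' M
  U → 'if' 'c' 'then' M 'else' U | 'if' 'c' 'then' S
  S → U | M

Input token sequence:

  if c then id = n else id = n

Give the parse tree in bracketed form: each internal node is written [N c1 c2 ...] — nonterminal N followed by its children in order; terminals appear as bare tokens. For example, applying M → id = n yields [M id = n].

S
M
if c then M else M
if c then id = n else M
if c then id = n else id = n

[S [M if c then [M id = n] else [M id = n]]]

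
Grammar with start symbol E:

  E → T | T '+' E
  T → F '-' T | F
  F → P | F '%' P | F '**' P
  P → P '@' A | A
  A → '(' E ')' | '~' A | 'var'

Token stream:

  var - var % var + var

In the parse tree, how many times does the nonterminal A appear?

4

[E [T [F [P [A var]]] - [T [F [F [P [A var]]] % [P [A var]]]]] + [E [T [F [P [A var]]]]]]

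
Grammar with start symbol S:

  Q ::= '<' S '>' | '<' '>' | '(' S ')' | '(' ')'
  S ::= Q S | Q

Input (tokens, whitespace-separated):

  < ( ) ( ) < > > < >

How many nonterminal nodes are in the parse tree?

10

[S [Q < [S [Q ( )] [S [Q ( )] [S [Q < >]]]] >] [S [Q < >]]]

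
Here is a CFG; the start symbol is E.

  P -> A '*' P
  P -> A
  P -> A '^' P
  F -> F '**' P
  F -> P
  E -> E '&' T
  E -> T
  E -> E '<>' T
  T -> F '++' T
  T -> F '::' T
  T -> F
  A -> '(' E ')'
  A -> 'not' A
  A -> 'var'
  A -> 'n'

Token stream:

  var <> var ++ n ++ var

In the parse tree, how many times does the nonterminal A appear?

4

[E [E [T [F [P [A var]]]]] <> [T [F [P [A var]]] ++ [T [F [P [A n]]] ++ [T [F [P [A var]]]]]]]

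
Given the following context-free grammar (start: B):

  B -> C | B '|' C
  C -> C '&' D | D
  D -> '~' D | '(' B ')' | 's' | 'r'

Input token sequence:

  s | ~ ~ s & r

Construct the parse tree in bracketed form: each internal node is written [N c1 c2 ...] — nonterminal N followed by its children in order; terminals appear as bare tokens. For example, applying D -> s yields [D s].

B
B | C
C | C
D | C
s | C
s | C & D
s | D & D
s | ~ D & D
s | ~ ~ D & D
s | ~ ~ s & D
s | ~ ~ s & r

[B [B [C [D s]]] | [C [C [D ~ [D ~ [D s]]]] & [D r]]]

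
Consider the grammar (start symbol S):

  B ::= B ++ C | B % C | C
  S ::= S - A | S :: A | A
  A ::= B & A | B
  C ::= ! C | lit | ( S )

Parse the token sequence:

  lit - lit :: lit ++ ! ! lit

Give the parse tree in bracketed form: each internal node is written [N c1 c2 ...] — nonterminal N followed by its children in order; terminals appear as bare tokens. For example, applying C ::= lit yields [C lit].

S
S :: A
S - A :: A
A - A :: A
B - A :: A
C - A :: A
lit - A :: A
lit - B :: A
lit - C :: A
lit - lit :: A
lit - lit :: B
lit - lit :: B ++ C
lit - lit :: C ++ C
lit - lit :: lit ++ C
lit - lit :: lit ++ ! C
lit - lit :: lit ++ ! ! C
lit - lit :: lit ++ ! ! lit

[S [S [S [A [B [C lit]]]] - [A [B [C lit]]]] :: [A [B [B [C lit]] ++ [C ! [C ! [C lit]]]]]]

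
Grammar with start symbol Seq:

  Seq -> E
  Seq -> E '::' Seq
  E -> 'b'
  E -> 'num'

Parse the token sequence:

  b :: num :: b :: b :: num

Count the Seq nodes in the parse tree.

[Seq [E b] :: [Seq [E num] :: [Seq [E b] :: [Seq [E b] :: [Seq [E num]]]]]]

5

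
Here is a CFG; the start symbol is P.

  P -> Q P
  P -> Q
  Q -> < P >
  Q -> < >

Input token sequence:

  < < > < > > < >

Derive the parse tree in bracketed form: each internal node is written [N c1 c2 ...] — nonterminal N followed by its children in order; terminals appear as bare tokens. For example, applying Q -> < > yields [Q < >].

[P [Q < [P [Q < >] [P [Q < >]]] >] [P [Q < >]]]

P
Q P
< P > P
< Q P > P
< < > P > P
< < > Q > P
< < > < > > P
< < > < > > Q
< < > < > > < >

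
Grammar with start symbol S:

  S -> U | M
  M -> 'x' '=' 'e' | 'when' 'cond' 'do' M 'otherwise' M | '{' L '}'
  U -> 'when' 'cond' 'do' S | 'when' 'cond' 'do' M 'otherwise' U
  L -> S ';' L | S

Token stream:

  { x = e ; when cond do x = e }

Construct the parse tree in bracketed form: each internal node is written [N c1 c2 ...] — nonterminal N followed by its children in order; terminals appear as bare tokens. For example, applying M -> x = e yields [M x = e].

S
M
{ L }
{ S ; L }
{ M ; L }
{ x = e ; L }
{ x = e ; S }
{ x = e ; U }
{ x = e ; when cond do S }
{ x = e ; when cond do M }
{ x = e ; when cond do x = e }

[S [M { [L [S [M x = e]] ; [L [S [U when cond do [S [M x = e]]]]]] }]]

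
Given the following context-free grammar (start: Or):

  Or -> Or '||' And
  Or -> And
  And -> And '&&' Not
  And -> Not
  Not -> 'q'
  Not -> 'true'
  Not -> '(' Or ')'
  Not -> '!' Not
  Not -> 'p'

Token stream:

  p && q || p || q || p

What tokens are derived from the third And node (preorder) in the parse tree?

[Or [Or [Or [Or [And [And [Not p]] && [Not q]]] || [And [Not p]]] || [And [Not q]]] || [And [Not p]]]

p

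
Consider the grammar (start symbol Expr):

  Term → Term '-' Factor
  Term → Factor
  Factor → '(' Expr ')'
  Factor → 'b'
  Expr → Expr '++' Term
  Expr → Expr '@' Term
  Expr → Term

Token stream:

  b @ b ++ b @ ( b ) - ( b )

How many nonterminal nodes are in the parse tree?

20

[Expr [Expr [Expr [Expr [Term [Factor b]]] @ [Term [Factor b]]] ++ [Term [Factor b]]] @ [Term [Term [Factor ( [Expr [Term [Factor b]]] )]] - [Factor ( [Expr [Term [Factor b]]] )]]]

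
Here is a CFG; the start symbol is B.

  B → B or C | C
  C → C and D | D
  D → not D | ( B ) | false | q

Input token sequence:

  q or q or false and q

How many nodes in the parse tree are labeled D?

4

[B [B [B [C [D q]]] or [C [D q]]] or [C [C [D false]] and [D q]]]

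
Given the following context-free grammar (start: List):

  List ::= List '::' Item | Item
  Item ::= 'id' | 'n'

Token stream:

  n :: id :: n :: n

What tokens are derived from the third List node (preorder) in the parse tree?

n :: id

[List [List [List [List [Item n]] :: [Item id]] :: [Item n]] :: [Item n]]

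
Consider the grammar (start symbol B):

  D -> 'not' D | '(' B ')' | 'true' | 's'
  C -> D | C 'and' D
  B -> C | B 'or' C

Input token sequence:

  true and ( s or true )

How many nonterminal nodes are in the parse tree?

11

[B [C [C [D true]] and [D ( [B [B [C [D s]]] or [C [D true]]] )]]]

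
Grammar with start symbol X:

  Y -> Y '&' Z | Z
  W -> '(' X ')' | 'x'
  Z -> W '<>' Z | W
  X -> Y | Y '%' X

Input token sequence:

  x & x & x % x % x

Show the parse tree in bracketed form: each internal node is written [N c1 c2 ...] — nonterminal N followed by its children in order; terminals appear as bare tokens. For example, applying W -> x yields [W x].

X
Y % X
Y & Z % X
Y & Z & Z % X
Z & Z & Z % X
W & Z & Z % X
x & Z & Z % X
x & W & Z % X
x & x & Z % X
x & x & W % X
x & x & x % X
x & x & x % Y % X
x & x & x % Z % X
x & x & x % W % X
x & x & x % x % X
x & x & x % x % Y
x & x & x % x % Z
x & x & x % x % W
x & x & x % x % x

[X [Y [Y [Y [Z [W x]]] & [Z [W x]]] & [Z [W x]]] % [X [Y [Z [W x]]] % [X [Y [Z [W x]]]]]]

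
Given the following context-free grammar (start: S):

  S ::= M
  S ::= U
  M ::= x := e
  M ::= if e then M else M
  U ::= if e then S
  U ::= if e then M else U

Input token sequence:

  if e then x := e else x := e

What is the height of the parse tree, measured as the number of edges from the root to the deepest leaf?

3

[S [M if e then [M x := e] else [M x := e]]]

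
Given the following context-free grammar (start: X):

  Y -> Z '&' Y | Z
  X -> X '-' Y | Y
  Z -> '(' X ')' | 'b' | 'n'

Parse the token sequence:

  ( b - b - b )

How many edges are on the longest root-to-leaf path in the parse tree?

[X [Y [Z ( [X [X [X [Y [Z b]]] - [Y [Z b]]] - [Y [Z b]]] )]]]

8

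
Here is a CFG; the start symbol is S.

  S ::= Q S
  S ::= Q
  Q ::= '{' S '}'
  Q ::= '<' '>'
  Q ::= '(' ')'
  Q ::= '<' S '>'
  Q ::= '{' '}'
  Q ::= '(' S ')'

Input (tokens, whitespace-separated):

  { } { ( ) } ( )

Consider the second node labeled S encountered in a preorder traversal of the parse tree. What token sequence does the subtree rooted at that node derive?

{ ( ) } ( )

[S [Q { }] [S [Q { [S [Q ( )]] }] [S [Q ( )]]]]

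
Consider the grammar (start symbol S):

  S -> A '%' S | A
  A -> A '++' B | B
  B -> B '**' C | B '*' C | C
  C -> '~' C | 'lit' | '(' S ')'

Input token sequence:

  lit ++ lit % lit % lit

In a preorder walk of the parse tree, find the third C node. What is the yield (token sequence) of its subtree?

[S [A [A [B [C lit]]] ++ [B [C lit]]] % [S [A [B [C lit]]] % [S [A [B [C lit]]]]]]

lit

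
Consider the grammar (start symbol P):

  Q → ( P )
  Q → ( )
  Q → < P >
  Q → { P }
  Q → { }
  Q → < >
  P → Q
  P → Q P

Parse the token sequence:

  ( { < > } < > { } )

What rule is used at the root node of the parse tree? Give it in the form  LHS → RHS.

P → Q

[P [Q ( [P [Q { [P [Q < >]] }] [P [Q < >] [P [Q { }]]]] )]]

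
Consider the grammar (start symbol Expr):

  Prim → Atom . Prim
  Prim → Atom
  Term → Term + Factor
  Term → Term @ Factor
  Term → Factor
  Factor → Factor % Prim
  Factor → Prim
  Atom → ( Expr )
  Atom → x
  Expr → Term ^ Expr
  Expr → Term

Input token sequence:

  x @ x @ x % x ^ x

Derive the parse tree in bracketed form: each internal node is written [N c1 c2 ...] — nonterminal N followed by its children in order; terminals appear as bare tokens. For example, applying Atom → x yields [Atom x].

[Expr [Term [Term [Term [Factor [Prim [Atom x]]]] @ [Factor [Prim [Atom x]]]] @ [Factor [Factor [Prim [Atom x]]] % [Prim [Atom x]]]] ^ [Expr [Term [Factor [Prim [Atom x]]]]]]

Expr
Term ^ Expr
Term @ Factor ^ Expr
Term @ Factor @ Factor ^ Expr
Factor @ Factor @ Factor ^ Expr
Prim @ Factor @ Factor ^ Expr
Atom @ Factor @ Factor ^ Expr
x @ Factor @ Factor ^ Expr
x @ Prim @ Factor ^ Expr
x @ Atom @ Factor ^ Expr
x @ x @ Factor ^ Expr
x @ x @ Factor % Prim ^ Expr
x @ x @ Prim % Prim ^ Expr
x @ x @ Atom % Prim ^ Expr
x @ x @ x % Prim ^ Expr
x @ x @ x % Atom ^ Expr
x @ x @ x % x ^ Expr
x @ x @ x % x ^ Term
x @ x @ x % x ^ Factor
x @ x @ x % x ^ Prim
x @ x @ x % x ^ Atom
x @ x @ x % x ^ x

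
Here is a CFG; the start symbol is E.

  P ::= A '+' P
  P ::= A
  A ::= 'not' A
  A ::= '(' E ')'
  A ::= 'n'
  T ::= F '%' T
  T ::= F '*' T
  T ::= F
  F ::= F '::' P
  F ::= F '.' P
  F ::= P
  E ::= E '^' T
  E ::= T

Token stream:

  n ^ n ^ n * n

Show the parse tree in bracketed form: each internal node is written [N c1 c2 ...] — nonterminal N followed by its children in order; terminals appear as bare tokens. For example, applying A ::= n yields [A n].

[E [E [E [T [F [P [A n]]]]] ^ [T [F [P [A n]]]]] ^ [T [F [P [A n]]] * [T [F [P [A n]]]]]]

E
E ^ T
E ^ T ^ T
T ^ T ^ T
F ^ T ^ T
P ^ T ^ T
A ^ T ^ T
n ^ T ^ T
n ^ F ^ T
n ^ P ^ T
n ^ A ^ T
n ^ n ^ T
n ^ n ^ F * T
n ^ n ^ P * T
n ^ n ^ A * T
n ^ n ^ n * T
n ^ n ^ n * F
n ^ n ^ n * P
n ^ n ^ n * A
n ^ n ^ n * n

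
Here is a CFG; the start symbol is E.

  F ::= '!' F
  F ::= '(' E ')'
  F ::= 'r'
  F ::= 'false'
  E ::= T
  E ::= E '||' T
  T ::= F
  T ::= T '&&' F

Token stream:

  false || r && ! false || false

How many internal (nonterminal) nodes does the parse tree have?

12

[E [E [E [T [F false]]] || [T [T [F r]] && [F ! [F false]]]] || [T [F false]]]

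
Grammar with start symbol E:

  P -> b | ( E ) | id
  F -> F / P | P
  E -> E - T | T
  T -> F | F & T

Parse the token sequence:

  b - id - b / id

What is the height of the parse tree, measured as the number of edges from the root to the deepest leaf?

[E [E [E [T [F [P b]]]] - [T [F [P id]]]] - [T [F [F [P b]] / [P id]]]]

6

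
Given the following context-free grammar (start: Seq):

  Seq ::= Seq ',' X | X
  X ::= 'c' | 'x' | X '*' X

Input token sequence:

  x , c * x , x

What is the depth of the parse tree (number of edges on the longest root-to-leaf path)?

4

[Seq [Seq [Seq [X x]] , [X [X c] * [X x]]] , [X x]]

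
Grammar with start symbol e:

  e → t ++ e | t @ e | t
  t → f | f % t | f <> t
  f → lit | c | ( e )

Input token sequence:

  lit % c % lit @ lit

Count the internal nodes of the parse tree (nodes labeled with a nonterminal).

[e [t [f lit] % [t [f c] % [t [f lit]]]] @ [e [t [f lit]]]]

10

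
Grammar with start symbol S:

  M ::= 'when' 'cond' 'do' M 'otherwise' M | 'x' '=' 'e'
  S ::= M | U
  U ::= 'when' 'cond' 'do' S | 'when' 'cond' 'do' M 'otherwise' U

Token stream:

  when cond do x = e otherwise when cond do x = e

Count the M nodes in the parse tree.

2

[S [U when cond do [M x = e] otherwise [U when cond do [S [M x = e]]]]]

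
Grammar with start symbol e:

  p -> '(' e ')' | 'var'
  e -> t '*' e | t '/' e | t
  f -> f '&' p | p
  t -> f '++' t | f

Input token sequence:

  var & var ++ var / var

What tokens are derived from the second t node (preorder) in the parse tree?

[e [t [f [f [p var]] & [p var]] ++ [t [f [p var]]]] / [e [t [f [p var]]]]]

var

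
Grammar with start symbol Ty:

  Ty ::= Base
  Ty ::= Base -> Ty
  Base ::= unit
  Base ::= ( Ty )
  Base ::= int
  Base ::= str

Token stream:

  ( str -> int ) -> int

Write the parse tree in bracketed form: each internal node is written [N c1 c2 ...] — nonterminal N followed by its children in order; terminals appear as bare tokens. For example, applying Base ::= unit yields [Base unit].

[Ty [Base ( [Ty [Base str] -> [Ty [Base int]]] )] -> [Ty [Base int]]]

Ty
Base -> Ty
( Ty ) -> Ty
( Base -> Ty ) -> Ty
( str -> Ty ) -> Ty
( str -> Base ) -> Ty
( str -> int ) -> Ty
( str -> int ) -> Base
( str -> int ) -> int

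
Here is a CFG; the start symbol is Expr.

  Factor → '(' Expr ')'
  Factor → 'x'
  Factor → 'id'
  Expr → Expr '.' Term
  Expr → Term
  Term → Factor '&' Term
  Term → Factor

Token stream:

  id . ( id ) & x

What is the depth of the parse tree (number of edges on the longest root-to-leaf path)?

6

[Expr [Expr [Term [Factor id]]] . [Term [Factor ( [Expr [Term [Factor id]]] )] & [Term [Factor x]]]]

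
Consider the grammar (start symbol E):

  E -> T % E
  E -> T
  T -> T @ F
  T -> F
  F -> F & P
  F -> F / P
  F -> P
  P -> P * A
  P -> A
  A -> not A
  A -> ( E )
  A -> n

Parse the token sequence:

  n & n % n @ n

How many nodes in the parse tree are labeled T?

[E [T [F [F [P [A n]]] & [P [A n]]]] % [E [T [T [F [P [A n]]]] @ [F [P [A n]]]]]]

3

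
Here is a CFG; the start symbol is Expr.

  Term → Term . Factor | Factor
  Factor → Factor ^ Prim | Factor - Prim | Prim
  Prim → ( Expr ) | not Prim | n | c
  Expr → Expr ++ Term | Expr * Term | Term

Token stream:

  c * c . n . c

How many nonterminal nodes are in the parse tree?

[Expr [Expr [Term [Factor [Prim c]]]] * [Term [Term [Term [Factor [Prim c]]] . [Factor [Prim n]]] . [Factor [Prim c]]]]

14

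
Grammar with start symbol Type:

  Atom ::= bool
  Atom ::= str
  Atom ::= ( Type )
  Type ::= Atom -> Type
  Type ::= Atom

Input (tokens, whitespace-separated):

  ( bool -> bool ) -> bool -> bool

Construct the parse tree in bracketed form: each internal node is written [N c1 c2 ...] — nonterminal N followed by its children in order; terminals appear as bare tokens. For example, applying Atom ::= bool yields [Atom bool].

Type
Atom -> Type
( Type ) -> Type
( Atom -> Type ) -> Type
( bool -> Type ) -> Type
( bool -> Atom ) -> Type
( bool -> bool ) -> Type
( bool -> bool ) -> Atom -> Type
( bool -> bool ) -> bool -> Type
( bool -> bool ) -> bool -> Atom
( bool -> bool ) -> bool -> bool

[Type [Atom ( [Type [Atom bool] -> [Type [Atom bool]]] )] -> [Type [Atom bool] -> [Type [Atom bool]]]]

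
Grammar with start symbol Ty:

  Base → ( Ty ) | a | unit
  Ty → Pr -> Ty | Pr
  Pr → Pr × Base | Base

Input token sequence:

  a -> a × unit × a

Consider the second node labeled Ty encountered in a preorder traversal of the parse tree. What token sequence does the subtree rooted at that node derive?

[Ty [Pr [Base a]] -> [Ty [Pr [Pr [Pr [Base a]] × [Base unit]] × [Base a]]]]

a × unit × a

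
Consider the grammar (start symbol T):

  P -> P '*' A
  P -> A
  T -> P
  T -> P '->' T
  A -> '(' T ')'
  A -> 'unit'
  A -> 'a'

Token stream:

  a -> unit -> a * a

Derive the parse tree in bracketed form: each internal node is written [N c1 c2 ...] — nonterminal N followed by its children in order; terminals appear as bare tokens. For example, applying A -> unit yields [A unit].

[T [P [A a]] -> [T [P [A unit]] -> [T [P [P [A a]] * [A a]]]]]

T
P -> T
A -> T
a -> T
a -> P -> T
a -> A -> T
a -> unit -> T
a -> unit -> P
a -> unit -> P * A
a -> unit -> A * A
a -> unit -> a * A
a -> unit -> a * a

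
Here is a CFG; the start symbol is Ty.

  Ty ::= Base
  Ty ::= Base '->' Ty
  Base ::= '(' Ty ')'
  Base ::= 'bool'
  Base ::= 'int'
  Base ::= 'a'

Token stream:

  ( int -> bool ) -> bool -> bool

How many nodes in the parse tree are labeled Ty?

5

[Ty [Base ( [Ty [Base int] -> [Ty [Base bool]]] )] -> [Ty [Base bool] -> [Ty [Base bool]]]]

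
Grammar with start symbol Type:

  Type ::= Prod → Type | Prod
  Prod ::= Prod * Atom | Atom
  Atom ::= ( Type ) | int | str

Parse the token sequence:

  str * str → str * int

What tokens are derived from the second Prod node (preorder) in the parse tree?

str

[Type [Prod [Prod [Atom str]] * [Atom str]] → [Type [Prod [Prod [Atom str]] * [Atom int]]]]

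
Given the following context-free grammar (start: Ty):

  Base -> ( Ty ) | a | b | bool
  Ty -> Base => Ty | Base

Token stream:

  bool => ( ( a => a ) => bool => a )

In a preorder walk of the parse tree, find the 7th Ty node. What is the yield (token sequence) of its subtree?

[Ty [Base bool] => [Ty [Base ( [Ty [Base ( [Ty [Base a] => [Ty [Base a]]] )] => [Ty [Base bool] => [Ty [Base a]]]] )]]]

a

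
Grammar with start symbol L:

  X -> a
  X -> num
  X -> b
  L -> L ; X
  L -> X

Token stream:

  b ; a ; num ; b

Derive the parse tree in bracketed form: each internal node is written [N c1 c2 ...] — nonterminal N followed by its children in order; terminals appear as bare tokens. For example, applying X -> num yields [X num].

[L [L [L [L [X b]] ; [X a]] ; [X num]] ; [X b]]

L
L ; X
L ; X ; X
L ; X ; X ; X
X ; X ; X ; X
b ; X ; X ; X
b ; a ; X ; X
b ; a ; num ; X
b ; a ; num ; b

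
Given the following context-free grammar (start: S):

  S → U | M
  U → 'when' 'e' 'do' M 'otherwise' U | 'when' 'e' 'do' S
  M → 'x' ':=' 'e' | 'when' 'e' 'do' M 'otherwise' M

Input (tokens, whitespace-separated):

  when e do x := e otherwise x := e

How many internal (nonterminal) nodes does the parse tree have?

4

[S [M when e do [M x := e] otherwise [M x := e]]]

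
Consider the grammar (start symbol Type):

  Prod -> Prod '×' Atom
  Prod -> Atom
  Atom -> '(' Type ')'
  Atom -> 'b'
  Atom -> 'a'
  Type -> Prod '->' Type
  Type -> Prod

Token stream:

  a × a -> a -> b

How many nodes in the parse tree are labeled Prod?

[Type [Prod [Prod [Atom a]] × [Atom a]] -> [Type [Prod [Atom a]] -> [Type [Prod [Atom b]]]]]

4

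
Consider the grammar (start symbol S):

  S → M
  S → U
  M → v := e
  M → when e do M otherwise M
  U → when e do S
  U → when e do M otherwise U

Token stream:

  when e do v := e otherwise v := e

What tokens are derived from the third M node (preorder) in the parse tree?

[S [M when e do [M v := e] otherwise [M v := e]]]

v := e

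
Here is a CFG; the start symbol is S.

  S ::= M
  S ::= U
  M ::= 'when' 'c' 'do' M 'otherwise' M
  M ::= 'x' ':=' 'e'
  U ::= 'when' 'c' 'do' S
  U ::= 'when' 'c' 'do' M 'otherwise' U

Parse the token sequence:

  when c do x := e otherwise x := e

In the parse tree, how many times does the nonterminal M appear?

[S [M when c do [M x := e] otherwise [M x := e]]]

3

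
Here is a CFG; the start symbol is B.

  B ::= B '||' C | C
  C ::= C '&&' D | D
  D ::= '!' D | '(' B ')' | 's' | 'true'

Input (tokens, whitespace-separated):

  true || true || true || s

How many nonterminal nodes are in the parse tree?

12

[B [B [B [B [C [D true]]] || [C [D true]]] || [C [D true]]] || [C [D s]]]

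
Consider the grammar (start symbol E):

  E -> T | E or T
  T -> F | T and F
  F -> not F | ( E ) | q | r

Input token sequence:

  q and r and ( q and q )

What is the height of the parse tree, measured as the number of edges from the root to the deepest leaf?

7

[E [T [T [T [F q]] and [F r]] and [F ( [E [T [T [F q]] and [F q]]] )]]]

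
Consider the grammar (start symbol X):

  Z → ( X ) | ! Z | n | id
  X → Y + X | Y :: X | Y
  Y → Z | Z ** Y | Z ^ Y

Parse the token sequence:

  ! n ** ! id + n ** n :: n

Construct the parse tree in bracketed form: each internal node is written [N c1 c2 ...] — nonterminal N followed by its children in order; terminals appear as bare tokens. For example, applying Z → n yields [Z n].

X
Y + X
Z ** Y + X
! Z ** Y + X
! n ** Y + X
! n ** Z + X
! n ** ! Z + X
! n ** ! id + X
! n ** ! id + Y :: X
! n ** ! id + Z ** Y :: X
! n ** ! id + n ** Y :: X
! n ** ! id + n ** Z :: X
! n ** ! id + n ** n :: X
! n ** ! id + n ** n :: Y
! n ** ! id + n ** n :: Z
! n ** ! id + n ** n :: n

[X [Y [Z ! [Z n]] ** [Y [Z ! [Z id]]]] + [X [Y [Z n] ** [Y [Z n]]] :: [X [Y [Z n]]]]]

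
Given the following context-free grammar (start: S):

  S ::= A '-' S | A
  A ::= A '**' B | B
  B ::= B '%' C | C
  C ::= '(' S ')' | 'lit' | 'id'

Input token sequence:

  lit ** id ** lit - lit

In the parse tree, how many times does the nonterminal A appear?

4

[S [A [A [A [B [C lit]]] ** [B [C id]]] ** [B [C lit]]] - [S [A [B [C lit]]]]]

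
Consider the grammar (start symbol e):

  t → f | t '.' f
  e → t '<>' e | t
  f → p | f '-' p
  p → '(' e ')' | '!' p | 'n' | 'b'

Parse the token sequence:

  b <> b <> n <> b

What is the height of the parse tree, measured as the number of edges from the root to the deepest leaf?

7

[e [t [f [p b]]] <> [e [t [f [p b]]] <> [e [t [f [p n]]] <> [e [t [f [p b]]]]]]]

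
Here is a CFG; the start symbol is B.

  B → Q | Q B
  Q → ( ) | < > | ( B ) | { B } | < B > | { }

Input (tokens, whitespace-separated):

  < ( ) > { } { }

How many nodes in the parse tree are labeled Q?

4

[B [Q < [B [Q ( )]] >] [B [Q { }] [B [Q { }]]]]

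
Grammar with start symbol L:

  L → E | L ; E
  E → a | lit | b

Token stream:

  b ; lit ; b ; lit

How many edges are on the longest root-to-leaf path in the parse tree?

[L [L [L [L [E b]] ; [E lit]] ; [E b]] ; [E lit]]

5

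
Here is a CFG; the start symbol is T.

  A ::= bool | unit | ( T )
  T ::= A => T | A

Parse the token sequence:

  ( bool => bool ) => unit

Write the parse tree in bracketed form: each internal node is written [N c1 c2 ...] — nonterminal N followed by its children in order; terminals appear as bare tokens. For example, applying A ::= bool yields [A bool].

[T [A ( [T [A bool] => [T [A bool]]] )] => [T [A unit]]]

T
A => T
( T ) => T
( A => T ) => T
( bool => T ) => T
( bool => A ) => T
( bool => bool ) => T
( bool => bool ) => A
( bool => bool ) => unit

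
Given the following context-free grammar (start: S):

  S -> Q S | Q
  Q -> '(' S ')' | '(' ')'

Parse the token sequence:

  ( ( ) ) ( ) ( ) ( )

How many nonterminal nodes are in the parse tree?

10

[S [Q ( [S [Q ( )]] )] [S [Q ( )] [S [Q ( )] [S [Q ( )]]]]]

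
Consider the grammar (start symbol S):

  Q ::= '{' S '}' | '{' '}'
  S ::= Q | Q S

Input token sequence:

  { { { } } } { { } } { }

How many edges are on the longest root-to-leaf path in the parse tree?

6

[S [Q { [S [Q { [S [Q { }]] }]] }] [S [Q { [S [Q { }]] }] [S [Q { }]]]]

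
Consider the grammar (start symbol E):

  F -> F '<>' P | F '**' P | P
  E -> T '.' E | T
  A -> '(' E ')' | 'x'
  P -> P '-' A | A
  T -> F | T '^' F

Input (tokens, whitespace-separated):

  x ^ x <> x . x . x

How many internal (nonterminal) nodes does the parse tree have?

[E [T [T [F [P [A x]]]] ^ [F [F [P [A x]]] <> [P [A x]]]] . [E [T [F [P [A x]]]] . [E [T [F [P [A x]]]]]]]

22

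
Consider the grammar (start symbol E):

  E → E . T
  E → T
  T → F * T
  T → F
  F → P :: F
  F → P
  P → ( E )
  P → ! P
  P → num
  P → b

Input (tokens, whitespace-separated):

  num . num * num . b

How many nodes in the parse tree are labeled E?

[E [E [E [T [F [P num]]]] . [T [F [P num]] * [T [F [P num]]]]] . [T [F [P b]]]]

3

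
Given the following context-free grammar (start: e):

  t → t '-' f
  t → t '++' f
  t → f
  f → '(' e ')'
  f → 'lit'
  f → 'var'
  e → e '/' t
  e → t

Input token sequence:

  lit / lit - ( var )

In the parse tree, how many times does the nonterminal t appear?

4

[e [e [t [f lit]]] / [t [t [f lit]] - [f ( [e [t [f var]]] )]]]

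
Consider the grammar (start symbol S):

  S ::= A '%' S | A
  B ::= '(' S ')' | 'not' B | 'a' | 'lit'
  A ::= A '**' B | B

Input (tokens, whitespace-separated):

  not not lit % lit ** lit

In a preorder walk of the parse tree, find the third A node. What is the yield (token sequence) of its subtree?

[S [A [B not [B not [B lit]]]] % [S [A [A [B lit]] ** [B lit]]]]

lit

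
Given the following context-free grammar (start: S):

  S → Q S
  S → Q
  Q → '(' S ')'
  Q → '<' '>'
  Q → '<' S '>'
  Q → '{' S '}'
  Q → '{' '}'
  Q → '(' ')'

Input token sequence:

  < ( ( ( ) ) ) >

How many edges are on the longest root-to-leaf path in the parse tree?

[S [Q < [S [Q ( [S [Q ( [S [Q ( )]] )]] )]] >]]

8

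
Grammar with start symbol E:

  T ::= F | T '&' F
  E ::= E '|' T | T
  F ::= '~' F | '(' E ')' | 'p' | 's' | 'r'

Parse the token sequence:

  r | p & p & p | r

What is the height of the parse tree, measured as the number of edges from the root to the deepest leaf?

6

[E [E [E [T [F r]]] | [T [T [T [F p]] & [F p]] & [F p]]] | [T [F r]]]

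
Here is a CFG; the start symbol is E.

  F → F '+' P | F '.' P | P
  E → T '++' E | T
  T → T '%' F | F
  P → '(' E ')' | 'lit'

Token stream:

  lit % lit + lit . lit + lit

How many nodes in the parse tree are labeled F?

[E [T [T [F [P lit]]] % [F [F [F [F [P lit]] + [P lit]] . [P lit]] + [P lit]]]]

5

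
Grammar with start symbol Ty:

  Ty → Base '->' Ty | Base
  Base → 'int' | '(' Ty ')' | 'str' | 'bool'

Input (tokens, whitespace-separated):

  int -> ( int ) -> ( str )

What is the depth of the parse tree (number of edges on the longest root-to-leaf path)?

[Ty [Base int] -> [Ty [Base ( [Ty [Base int]] )] -> [Ty [Base ( [Ty [Base str]] )]]]]

6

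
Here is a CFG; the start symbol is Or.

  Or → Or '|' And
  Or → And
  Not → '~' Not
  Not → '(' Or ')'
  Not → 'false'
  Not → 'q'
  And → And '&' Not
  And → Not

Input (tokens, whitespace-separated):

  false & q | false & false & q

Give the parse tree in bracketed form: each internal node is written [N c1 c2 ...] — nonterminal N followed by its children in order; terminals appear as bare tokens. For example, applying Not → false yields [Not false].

[Or [Or [And [And [Not false]] & [Not q]]] | [And [And [And [Not false]] & [Not false]] & [Not q]]]

Or
Or | And
And | And
And & Not | And
Not & Not | And
false & Not | And
false & q | And
false & q | And & Not
false & q | And & Not & Not
false & q | Not & Not & Not
false & q | false & Not & Not
false & q | false & false & Not
false & q | false & false & q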